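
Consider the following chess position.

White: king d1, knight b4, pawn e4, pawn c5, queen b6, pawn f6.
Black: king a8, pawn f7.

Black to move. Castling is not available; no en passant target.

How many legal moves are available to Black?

Black to move; king on a8.
In check: no.
Legal moves: none.
Count: 0.

0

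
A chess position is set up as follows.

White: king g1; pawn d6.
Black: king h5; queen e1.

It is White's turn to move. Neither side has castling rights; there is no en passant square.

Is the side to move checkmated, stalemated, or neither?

neither

White to move; white king on g1.
In check: yes, from the black queen on e1.
King squares — f1: attacked by Qe1; h1: attacked by Qe1; f2: attacked by Qe1; g2: available; h2: available.
Legal moves for White: Kh2, Kg2.
White is in check but has 2 legal moves → neither.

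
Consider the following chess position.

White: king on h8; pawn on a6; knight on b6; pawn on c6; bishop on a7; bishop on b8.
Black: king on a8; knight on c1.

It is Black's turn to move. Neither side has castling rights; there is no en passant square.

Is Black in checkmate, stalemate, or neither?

Black to move; black king on a8.
In check: yes, from the white knight on b6.
King squares — a7: attacked by Bb8; b7: attacked by Pa6; b8: attacked by Ba7.
Legal moves for Black: none.
In check with no legal moves → checkmate.

checkmate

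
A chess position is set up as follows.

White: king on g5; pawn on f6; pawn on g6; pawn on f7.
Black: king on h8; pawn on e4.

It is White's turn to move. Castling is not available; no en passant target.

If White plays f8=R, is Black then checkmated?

yes

After f8=R: black king on h8; in check: yes, from the white rook on f8.
King squares — g7: attacked by Pf6; h7: attacked by Pg6; g8: attacked by Rf8.
Black has no legal moves → checkmate.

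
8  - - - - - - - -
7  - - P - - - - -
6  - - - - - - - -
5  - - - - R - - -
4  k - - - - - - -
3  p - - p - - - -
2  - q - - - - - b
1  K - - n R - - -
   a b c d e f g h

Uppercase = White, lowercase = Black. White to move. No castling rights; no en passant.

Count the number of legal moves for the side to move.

0

White to move; king on a1.
In check: yes, from the black queen on b2.
Legal moves: none.
Count: 0.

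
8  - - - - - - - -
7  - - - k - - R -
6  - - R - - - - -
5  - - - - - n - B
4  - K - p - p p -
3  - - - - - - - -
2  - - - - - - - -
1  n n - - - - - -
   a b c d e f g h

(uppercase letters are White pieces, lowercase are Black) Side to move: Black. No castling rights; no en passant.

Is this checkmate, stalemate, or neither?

neither

Black to move; black king on d7.
In check: yes, from the white rook on g7.
Legal moves for Black: Kd8, Kxc6, Nxg7, Ne7.
Black is in check but has 4 legal moves → neither.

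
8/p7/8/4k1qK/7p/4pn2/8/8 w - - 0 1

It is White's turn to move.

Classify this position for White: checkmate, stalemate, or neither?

checkmate

White to move; white king on h5.
In check: yes, from the black queen on g5.
King squares — g4: attacked by Qg5; h4: attacked by Nf3; g5: attacked by Nf3; g6: attacked by Qg5; h6: attacked by Qg5.
Legal moves for White: none.
In check with no legal moves → checkmate.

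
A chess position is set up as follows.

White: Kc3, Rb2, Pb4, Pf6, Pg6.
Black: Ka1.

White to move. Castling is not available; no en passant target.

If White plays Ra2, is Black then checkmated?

no

After Ra2: black king on a1; in check: yes, from the white rook on a2.
Black has 2 legal replies: Kxa2, Kb1.
In check but a legal move exists → not checkmate.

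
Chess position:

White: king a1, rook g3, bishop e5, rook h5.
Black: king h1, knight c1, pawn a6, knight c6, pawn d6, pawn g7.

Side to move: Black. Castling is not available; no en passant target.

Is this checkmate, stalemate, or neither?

checkmate

Black to move; black king on h1.
In check: yes, from the white rook on h5.
King squares — g1: attacked by Rg3; g2: attacked by Rg3; h2: attacked by Rh5.
Legal moves for Black: none.
In check with no legal moves → checkmate.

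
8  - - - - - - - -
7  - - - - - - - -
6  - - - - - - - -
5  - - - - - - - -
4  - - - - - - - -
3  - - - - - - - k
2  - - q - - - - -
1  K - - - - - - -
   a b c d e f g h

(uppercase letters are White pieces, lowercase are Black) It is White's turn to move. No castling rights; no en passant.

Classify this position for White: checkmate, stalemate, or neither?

White to move; white king on a1.
In check: no.
King squares — b1: attacked by Qc2; a2: attacked by Qc2; b2: attacked by Qc2.
Legal moves for White: none.
Not in check and no legal moves → stalemate.

stalemate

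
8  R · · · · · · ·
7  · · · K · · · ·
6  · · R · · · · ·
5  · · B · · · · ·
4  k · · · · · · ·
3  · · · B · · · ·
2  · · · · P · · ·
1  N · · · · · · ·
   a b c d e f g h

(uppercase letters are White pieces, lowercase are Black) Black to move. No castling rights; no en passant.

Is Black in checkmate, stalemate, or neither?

Black to move; black king on a4.
In check: yes, from the white rook on a8.
King squares — a3: attacked by Bc5; b3: attacked by Na1; b4: attacked by Bc5; a5: attacked by Ra8; b5: attacked by Bd3.
Legal moves for Black: none.
In check with no legal moves → checkmate.

checkmate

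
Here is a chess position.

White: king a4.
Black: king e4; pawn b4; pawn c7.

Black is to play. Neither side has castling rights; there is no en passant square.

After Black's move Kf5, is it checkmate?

no

After Kf5: white king on a4; in check: no.
White is not in check, so this cannot be checkmate.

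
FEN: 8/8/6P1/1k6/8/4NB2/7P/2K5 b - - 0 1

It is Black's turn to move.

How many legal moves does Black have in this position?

6

Black to move; king on b5.
In check: no.
Legal moves: Kb6, Ka6, Kc5, Ka5, Kb4, Ka4.
Count: 6.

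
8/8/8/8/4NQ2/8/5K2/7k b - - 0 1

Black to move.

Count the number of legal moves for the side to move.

0

Black to move; king on h1.
In check: no.
Legal moves: none.
Count: 0.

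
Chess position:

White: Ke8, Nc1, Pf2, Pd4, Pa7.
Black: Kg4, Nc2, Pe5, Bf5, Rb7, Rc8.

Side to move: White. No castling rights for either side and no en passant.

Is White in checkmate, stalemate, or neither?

checkmate

White to move; white king on e8.
In check: yes, from the black rook on c8.
King squares — d7: attacked by Bf5; e7: attacked by Rb7; f7: attacked by Rb7; d8: attacked by Rc8; f8: attacked by Rc8.
Legal moves for White: none.
In check with no legal moves → checkmate.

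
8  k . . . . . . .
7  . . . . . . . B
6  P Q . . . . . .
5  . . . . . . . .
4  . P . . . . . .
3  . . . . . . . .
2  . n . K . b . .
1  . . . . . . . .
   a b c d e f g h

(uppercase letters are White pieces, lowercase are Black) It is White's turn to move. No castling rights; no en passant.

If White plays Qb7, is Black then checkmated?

yes

After Qb7: black king on a8; in check: yes, from the white queen on b7.
King squares — a7: attacked by Qb7; b7: attacked by Pa6; b8: attacked by Qb7.
Black has no legal moves → checkmate.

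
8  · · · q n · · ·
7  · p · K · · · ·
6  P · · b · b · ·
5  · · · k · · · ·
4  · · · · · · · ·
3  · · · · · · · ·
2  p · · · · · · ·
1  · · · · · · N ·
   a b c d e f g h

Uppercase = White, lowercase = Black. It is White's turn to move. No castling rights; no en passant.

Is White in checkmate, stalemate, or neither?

White to move; white king on d7.
In check: yes, from the black queen on d8.
King squares — c6: attacked by Kd5; d6: attacked by Kd5; e6: attacked by Kd5; c7: attacked by Bd6; e7: attacked by Bd6; c8: attacked by Qd8; d8: attacked by Bf6; e8: attacked by Qd8.
Legal moves for White: none.
In check with no legal moves → checkmate.

checkmate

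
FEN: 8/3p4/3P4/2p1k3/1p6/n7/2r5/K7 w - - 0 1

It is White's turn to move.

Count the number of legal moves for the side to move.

0

White to move; king on a1.
In check: no.
Legal moves: none.
Count: 0.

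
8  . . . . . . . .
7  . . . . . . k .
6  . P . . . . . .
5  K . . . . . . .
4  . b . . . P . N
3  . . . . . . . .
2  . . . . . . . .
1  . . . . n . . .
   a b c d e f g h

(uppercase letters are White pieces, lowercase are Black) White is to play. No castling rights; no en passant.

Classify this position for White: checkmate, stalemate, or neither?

neither

White to move; white king on a5.
In check: yes, from the black bishop on b4.
Legal moves for White: Ka6, Kb5, Kxb4, Ka4.
White is in check but has 4 legal moves → neither.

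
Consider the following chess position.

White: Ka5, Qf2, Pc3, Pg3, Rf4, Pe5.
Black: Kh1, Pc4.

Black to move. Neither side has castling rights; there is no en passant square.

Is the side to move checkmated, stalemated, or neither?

stalemate

Black to move; black king on h1.
In check: no.
King squares — g1: attacked by Qf2; g2: attacked by Qf2; h2: attacked by Qf2.
Legal moves for Black: none.
Not in check and no legal moves → stalemate.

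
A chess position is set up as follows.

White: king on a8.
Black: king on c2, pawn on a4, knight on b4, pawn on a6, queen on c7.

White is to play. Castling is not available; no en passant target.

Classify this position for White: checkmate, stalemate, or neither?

White to move; white king on a8.
In check: no.
King squares — a7: attacked by Qc7; b7: attacked by Qc7; b8: attacked by Qc7.
Legal moves for White: none.
Not in check and no legal moves → stalemate.

stalemate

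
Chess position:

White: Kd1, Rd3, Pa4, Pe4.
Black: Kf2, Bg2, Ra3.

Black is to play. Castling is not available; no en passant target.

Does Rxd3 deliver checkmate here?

no

After Rxd3: white king on d1; in check: yes, from the black rook on d3.
White has 2 legal replies: Kc2, Kc1.
In check but a legal move exists → not checkmate.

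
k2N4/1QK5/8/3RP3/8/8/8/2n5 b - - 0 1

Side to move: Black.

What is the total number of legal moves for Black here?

Black to move; king on a8.
In check: yes, from the white queen on b7.
Legal moves: none.
Count: 0.

0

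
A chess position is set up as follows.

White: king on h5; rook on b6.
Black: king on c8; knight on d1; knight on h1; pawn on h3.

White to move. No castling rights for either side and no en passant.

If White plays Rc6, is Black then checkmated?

After Rc6: black king on c8; in check: yes, from the white rook on c6.
Black has 4 legal replies: Kd8, Kb8, Kd7, Kb7.
In check but a legal move exists → not checkmate.

no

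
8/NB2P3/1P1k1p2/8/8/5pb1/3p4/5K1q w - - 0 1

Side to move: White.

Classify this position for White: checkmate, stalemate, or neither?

checkmate

White to move; white king on f1.
In check: yes, from the black queen on h1.
King squares — e1: attacked by Qh1; g1: attacked by Qh1; e2: attacked by Pf3; f2: attacked by Bg3; g2: attacked by Qh1.
Legal moves for White: none.
In check with no legal moves → checkmate.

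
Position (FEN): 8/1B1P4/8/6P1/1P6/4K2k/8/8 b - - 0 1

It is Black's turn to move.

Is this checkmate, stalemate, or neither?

Black to move; black king on h3.
In check: no.
Legal moves for Black: Kh4, Kg4, Kg3, Kh2.
Black has 4 legal moves and is not in check → neither.

neither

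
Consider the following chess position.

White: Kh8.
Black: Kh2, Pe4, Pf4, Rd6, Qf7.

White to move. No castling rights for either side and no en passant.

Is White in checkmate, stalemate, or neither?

stalemate

White to move; white king on h8.
In check: no.
King squares — g7: attacked by Qf7; h7: attacked by Qf7; g8: attacked by Qf7.
Legal moves for White: none.
Not in check and no legal moves → stalemate.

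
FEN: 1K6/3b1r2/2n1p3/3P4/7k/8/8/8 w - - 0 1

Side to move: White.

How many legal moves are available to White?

White to move; king on b8.
In check: yes, from the black knight on c6.
Legal moves: Ka8, Kc7, Kb7, dxc6.
Count: 4.

4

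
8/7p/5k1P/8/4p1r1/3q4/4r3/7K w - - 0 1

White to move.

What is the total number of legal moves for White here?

0

White to move; king on h1.
In check: no.
Legal moves: none.
Count: 0.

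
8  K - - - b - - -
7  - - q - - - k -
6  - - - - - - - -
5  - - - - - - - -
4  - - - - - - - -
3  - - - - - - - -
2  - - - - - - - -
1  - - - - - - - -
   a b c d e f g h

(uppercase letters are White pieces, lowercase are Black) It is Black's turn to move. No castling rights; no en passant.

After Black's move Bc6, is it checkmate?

After Bc6: white king on a8; in check: yes, from the black bishop on c6.
King squares — a7: attacked by Qc7; b7: attacked by Bc6; b8: attacked by Qc7.
White has no legal moves → checkmate.

yes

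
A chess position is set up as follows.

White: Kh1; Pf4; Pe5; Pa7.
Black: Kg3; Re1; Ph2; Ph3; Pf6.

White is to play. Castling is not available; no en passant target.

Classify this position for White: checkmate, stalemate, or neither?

checkmate

White to move; white king on h1.
In check: yes, from the black rook on e1.
King squares — g1: attacked by Re1; g2: attacked by Kg3; h2: attacked by Kg3.
Legal moves for White: none.
In check with no legal moves → checkmate.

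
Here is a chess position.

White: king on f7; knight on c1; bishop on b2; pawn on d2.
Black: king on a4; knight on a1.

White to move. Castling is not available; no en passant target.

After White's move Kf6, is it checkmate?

After Kf6: black king on a4; in check: no.
Black is not in check, so this cannot be checkmate.

no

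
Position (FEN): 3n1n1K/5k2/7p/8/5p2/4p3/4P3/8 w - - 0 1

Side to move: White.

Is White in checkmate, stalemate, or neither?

stalemate

White to move; white king on h8.
In check: no.
King squares — g7: attacked by Kf7; h7: attacked by Nf8; g8: attacked by Kf7.
Legal moves for White: none.
Not in check and no legal moves → stalemate.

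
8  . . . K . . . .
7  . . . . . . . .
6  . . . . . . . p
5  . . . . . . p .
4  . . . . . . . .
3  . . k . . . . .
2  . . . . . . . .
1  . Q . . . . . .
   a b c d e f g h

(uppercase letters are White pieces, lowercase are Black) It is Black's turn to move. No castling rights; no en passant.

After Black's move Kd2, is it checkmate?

After Kd2: white king on d8; in check: no.
White is not in check, so this cannot be checkmate.

no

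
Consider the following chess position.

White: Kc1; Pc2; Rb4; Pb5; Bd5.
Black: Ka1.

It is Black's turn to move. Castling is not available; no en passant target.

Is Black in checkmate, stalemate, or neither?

stalemate

Black to move; black king on a1.
In check: no.
King squares — b1: attacked by Kc1; a2: attacked by Bd5; b2: attacked by Kc1.
Legal moves for Black: none.
Not in check and no legal moves → stalemate.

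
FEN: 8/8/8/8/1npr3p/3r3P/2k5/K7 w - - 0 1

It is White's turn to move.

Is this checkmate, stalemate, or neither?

stalemate

White to move; white king on a1.
In check: no.
King squares — b1: attacked by Kc2; a2: attacked by Nb4; b2: attacked by Kc2.
Legal moves for White: none.
Not in check and no legal moves → stalemate.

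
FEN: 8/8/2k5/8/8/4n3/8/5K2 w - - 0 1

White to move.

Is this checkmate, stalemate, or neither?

neither

White to move; white king on f1.
In check: yes, from the black knight on e3.
Legal moves for White: Kf2, Ke2, Kg1, Ke1.
White is in check but has 4 legal moves → neither.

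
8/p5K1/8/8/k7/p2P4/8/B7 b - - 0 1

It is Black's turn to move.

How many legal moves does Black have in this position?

7

Black to move; king on a4.
In check: no.
Legal moves: Kb5, Ka5, Kb4, Kb3, a6, a2, a5.
Count: 7.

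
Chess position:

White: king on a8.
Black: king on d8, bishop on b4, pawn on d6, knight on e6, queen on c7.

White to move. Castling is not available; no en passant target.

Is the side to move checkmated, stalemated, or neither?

stalemate

White to move; white king on a8.
In check: no.
King squares — a7: attacked by Qc7; b7: attacked by Qc7; b8: attacked by Qc7.
Legal moves for White: none.
Not in check and no legal moves → stalemate.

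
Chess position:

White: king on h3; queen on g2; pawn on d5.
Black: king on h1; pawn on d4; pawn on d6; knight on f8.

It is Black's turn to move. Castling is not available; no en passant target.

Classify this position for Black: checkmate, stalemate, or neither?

checkmate

Black to move; black king on h1.
In check: yes, from the white queen on g2.
King squares — g1: attacked by Qg2; g2: attacked by Kh3; h2: attacked by Qg2.
Legal moves for Black: none.
In check with no legal moves → checkmate.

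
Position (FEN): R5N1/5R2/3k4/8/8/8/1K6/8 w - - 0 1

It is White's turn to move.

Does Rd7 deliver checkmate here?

no

After Rd7: black king on d6; in check: yes, from the white rook on d7.
Black has 5 legal replies: Kxd7, Ke6, Kc6, Ke5, Kc5.
In check but a legal move exists → not checkmate.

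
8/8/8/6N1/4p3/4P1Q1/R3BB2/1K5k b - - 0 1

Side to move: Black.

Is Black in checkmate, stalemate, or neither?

Black to move; black king on h1.
In check: no.
King squares — g1: attacked by Bf2; g2: attacked by Qg3; h2: attacked by Qg3.
Legal moves for Black: none.
Not in check and no legal moves → stalemate.

stalemate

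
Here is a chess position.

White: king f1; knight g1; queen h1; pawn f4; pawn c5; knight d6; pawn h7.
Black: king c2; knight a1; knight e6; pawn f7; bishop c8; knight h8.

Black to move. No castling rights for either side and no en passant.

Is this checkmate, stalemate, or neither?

Black to move; black king on c2.
In check: no.
Legal moves for Black include: Ng6, Bd7, Bb7, Ba6+, Nf8, Nd8, Ng7, Nc7, Ng5, Nxc5, Nxf4, Nd4, Kd3, Kc3, Kb3, Kd2, Kb2, Kd1, ... (list truncated; more exist).
Black has legal moves and is not in check → neither.

neither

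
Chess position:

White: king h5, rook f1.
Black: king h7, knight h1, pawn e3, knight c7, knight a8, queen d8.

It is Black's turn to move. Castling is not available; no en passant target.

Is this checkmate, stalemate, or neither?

Black to move; black king on h7.
In check: no.
Legal moves for Black include: Qh8, Qg8, Qf8, Qe8+, Qc8, Qb8, Qe7, Qd7, Qf6, Qd6, Qg5+, Qd5+, Qh4+, Qd4, Qd3, Qd2, Qd1+, Nb6, ... (list truncated; more exist).
Black has legal moves and is not in check → neither.

neither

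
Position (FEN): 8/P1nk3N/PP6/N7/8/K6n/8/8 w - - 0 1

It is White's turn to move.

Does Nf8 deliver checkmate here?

no

After Nf8: black king on d7; in check: yes, from the white knight on f8.
Black has 5 legal replies: Ke8, Kd8, Kc8, Ke7, Kd6.
In check but a legal move exists → not checkmate.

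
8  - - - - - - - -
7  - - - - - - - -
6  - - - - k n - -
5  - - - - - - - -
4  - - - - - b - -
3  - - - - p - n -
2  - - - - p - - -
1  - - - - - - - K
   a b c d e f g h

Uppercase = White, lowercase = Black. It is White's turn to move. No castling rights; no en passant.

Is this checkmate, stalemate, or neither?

neither

White to move; white king on h1.
In check: yes, from the black knight on g3.
Legal moves for White: Kh2, Kg2, Kg1.
White is in check but has 3 legal moves → neither.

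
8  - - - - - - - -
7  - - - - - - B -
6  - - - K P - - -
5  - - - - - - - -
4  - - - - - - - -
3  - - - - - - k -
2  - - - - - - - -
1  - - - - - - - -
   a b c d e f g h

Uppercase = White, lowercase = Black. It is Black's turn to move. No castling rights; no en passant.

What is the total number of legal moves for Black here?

Black to move; king on g3.
In check: no.
Legal moves: Kh4, Kg4, Kf4, Kh3, Kf3, Kh2, Kg2, Kf2.
Count: 8.

8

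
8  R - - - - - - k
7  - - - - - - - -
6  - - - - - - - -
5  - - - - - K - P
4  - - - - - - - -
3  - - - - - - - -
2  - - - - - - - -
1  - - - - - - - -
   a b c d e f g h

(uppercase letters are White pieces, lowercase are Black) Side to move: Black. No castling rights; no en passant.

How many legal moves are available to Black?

2

Black to move; king on h8.
In check: yes, from the white rook on a8.
Legal moves: Kh7, Kg7.
Count: 2.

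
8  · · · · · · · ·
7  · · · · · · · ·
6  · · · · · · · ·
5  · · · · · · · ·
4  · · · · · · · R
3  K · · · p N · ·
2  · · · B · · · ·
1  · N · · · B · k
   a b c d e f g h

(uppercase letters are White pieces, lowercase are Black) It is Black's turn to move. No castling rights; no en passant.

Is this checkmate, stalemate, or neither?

Black to move; black king on h1.
In check: yes, from the white rook on h4.
King squares — g1: attacked by Nf3; g2: attacked by Bf1; h2: attacked by Nf3.
Legal moves for Black: none.
In check with no legal moves → checkmate.

checkmate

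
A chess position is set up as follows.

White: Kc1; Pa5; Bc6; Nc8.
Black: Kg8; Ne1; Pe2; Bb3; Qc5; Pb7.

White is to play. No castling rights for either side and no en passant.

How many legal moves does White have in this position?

3

White to move; king on c1.
In check: yes, from the black queen on c5.
Legal moves: Kd2, Kb2, Kb1.
Count: 3.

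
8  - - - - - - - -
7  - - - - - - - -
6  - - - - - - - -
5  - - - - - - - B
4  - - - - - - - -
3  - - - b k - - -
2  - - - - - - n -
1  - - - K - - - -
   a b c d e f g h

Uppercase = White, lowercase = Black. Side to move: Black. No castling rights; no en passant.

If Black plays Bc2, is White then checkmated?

no

After Bc2: white king on d1; in check: yes, from the black bishop on c2.
White has 2 legal replies: Kxc2, Kc1.
In check but a legal move exists → not checkmate.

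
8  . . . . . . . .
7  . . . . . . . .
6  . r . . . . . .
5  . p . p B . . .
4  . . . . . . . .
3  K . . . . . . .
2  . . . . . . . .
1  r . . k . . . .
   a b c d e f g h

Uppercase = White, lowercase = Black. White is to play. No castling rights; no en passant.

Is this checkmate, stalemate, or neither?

neither

White to move; white king on a3.
In check: yes, from the black rook on a1.
Legal moves for White: Kb4, Kb3, Kb2, Bxa1.
White is in check but has 4 legal moves → neither.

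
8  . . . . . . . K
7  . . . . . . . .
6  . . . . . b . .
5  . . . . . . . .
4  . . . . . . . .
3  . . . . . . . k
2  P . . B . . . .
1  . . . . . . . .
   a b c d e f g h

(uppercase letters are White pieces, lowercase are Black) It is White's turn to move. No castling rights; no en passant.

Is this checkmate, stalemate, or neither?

White to move; white king on h8.
In check: yes, from the black bishop on f6.
King squares — g7: attacked by Bf6; h7: available; g8: available.
Legal moves for White: Kg8, Kh7.
White is in check but has 2 legal moves → neither.

neither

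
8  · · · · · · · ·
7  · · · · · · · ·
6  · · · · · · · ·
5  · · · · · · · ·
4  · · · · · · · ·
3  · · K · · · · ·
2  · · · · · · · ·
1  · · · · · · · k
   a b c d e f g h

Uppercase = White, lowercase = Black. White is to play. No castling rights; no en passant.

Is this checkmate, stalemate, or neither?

White to move; white king on c3.
In check: no.
Legal moves for White: Kd4, Kc4, Kb4, Kd3, Kb3, Kd2, Kc2, Kb2.
White has 8 legal moves and is not in check → neither.

neither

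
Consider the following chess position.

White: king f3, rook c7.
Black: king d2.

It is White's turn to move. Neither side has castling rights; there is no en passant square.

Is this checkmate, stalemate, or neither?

neither

White to move; white king on f3.
In check: no.
Legal moves for White include: Rc8, Rh7, Rg7, Rf7, Re7, Rd7+, Rb7, Ra7, Rc6, Rc5, Rc4, Rc3, Rc2+, Rc1, Kg4, Kf4, Ke4, Kg3, ... (list truncated; more exist).
White has legal moves and is not in check → neither.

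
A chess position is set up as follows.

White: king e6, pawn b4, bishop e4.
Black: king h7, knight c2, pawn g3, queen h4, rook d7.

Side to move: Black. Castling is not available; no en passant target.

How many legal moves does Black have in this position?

Black to move; king on h7.
In check: yes, from the white bishop on e4.
Legal moves: Kh8, Kg8, Kg7, Kh6, Qxe4+.
Count: 5.

5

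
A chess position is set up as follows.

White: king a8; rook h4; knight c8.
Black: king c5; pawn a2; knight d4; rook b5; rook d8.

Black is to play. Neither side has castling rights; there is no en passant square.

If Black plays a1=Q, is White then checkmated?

yes

After a1=Q: white king on a8; in check: yes, from the black queen on a1.
King squares — a7: attacked by Qa1; b7: attacked by Rb5; b8: attacked by Rb5.
White has no legal moves → checkmate.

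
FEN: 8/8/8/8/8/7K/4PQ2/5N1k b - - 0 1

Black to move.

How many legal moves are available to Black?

Black to move; king on h1.
In check: no.
Legal moves: none.
Count: 0.

0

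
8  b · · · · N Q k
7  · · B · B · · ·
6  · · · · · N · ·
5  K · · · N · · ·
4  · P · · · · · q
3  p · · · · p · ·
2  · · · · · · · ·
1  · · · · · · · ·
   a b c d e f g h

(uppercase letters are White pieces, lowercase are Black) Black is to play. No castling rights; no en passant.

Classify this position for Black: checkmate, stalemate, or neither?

checkmate

Black to move; black king on h8.
In check: yes, from the white queen on g8.
King squares — g7: attacked by Qg8; h7: attacked by Nf6; g8: attacked by Nf6.
Legal moves for Black: none.
In check with no legal moves → checkmate.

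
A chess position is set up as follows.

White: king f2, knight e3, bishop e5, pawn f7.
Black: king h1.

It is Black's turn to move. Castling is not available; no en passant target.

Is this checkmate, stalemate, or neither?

Black to move; black king on h1.
In check: no.
King squares — g1: attacked by Kf2; g2: attacked by Kf2; h2: attacked by Be5.
Legal moves for Black: none.
Not in check and no legal moves → stalemate.

stalemate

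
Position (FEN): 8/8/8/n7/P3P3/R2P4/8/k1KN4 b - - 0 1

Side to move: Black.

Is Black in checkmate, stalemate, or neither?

checkmate

Black to move; black king on a1.
In check: yes, from the white rook on a3.
King squares — b1: attacked by Kc1; a2: attacked by Ra3; b2: attacked by Kc1.
Legal moves for Black: none.
In check with no legal moves → checkmate.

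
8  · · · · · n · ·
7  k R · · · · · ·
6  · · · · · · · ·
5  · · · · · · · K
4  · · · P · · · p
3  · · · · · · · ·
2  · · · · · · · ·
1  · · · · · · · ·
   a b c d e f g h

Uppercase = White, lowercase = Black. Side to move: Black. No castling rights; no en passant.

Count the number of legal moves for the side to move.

3

Black to move; king on a7.
In check: yes, from the white rook on b7.
Legal moves: Ka8, Kxb7, Ka6.
Count: 3.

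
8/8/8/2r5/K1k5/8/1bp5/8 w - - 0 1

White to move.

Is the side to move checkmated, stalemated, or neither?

White to move; white king on a4.
In check: no.
King squares — a3: attacked by Bb2; b3: attacked by Kc4; b4: attacked by Kc4; a5: attacked by Rc5; b5: attacked by Kc4.
Legal moves for White: none.
Not in check and no legal moves → stalemate.

stalemate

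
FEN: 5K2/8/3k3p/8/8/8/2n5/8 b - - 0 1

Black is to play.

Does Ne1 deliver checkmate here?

After Ne1: white king on f8; in check: no.
White is not in check, so this cannot be checkmate.

no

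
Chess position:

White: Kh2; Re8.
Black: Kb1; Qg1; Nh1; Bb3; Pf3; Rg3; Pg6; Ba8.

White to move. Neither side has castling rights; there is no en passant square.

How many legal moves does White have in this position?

0

White to move; king on h2.
In check: yes, from the black queen on g1.
Legal moves: none.
Count: 0.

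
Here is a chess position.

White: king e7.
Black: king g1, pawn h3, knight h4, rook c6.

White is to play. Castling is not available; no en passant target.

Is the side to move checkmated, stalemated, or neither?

neither

White to move; white king on e7.
In check: no.
Legal moves for White: Kf8, Ke8, Kd8, Kf7, Kd7.
White has 5 legal moves and is not in check → neither.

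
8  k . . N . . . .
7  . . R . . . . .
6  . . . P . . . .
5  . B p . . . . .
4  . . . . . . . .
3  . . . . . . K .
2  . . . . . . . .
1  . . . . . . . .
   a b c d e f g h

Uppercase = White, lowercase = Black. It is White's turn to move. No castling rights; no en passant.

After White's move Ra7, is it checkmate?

no

After Ra7: black king on a8; in check: yes, from the white rook on a7.
Black has 2 legal replies: Kb8, Kxa7.
In check but a legal move exists → not checkmate.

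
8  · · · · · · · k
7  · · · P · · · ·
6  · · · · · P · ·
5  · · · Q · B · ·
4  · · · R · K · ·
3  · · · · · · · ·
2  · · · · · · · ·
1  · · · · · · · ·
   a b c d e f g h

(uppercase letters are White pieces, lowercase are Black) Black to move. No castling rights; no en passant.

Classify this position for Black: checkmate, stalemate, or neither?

stalemate

Black to move; black king on h8.
In check: no.
King squares — g7: attacked by Pf6; h7: attacked by Bf5; g8: attacked by Qd5.
Legal moves for Black: none.
Not in check and no legal moves → stalemate.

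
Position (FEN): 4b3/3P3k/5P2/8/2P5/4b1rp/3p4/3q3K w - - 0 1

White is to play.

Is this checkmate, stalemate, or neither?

White to move; white king on h1.
In check: yes, from the black queen on d1.
King squares — g1: attacked by Qd1; g2: attacked by Rg3; h2: available.
Legal moves for White: Kh2.
White is in check but has 1 legal move → neither.

neither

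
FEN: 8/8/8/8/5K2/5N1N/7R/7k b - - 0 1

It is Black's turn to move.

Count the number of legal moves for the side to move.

0

Black to move; king on h1.
In check: yes, from the white rook on h2.
Legal moves: none.
Count: 0.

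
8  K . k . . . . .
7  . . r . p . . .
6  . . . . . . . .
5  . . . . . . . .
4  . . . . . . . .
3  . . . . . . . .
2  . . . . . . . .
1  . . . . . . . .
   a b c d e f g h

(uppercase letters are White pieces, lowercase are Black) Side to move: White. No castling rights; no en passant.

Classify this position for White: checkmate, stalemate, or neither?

White to move; white king on a8.
In check: no.
King squares — a7: attacked by Rc7; b7: attacked by Rc7; b8: attacked by Kc8.
Legal moves for White: none.
Not in check and no legal moves → stalemate.

stalemate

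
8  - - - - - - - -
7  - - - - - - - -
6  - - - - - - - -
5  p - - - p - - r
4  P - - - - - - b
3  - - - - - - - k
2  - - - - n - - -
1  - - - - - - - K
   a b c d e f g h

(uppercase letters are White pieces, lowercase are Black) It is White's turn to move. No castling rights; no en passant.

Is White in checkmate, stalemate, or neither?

White to move; white king on h1.
In check: no.
King squares — g1: attacked by Ne2; g2: attacked by Kh3; h2: attacked by Kh3.
Legal moves for White: none.
Not in check and no legal moves → stalemate.

stalemate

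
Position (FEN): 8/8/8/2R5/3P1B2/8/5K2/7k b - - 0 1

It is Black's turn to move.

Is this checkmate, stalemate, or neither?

Black to move; black king on h1.
In check: no.
King squares — g1: attacked by Kf2; g2: attacked by Kf2; h2: attacked by Bf4.
Legal moves for Black: none.
Not in check and no legal moves → stalemate.

stalemate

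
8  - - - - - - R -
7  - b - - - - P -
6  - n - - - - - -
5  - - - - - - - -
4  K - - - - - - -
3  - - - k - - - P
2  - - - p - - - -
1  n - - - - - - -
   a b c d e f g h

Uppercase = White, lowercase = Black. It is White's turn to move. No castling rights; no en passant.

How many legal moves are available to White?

White to move; king on a4.
In check: yes, from the black knight on b6.
Legal moves: Kb5, Ka5, Kb4, Ka3.
Count: 4.

4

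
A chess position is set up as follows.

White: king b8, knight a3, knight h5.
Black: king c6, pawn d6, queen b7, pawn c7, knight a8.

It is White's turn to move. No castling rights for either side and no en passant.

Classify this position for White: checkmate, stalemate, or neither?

checkmate

White to move; white king on b8.
In check: yes, from the black queen on b7.
King squares — a7: attacked by Qb7; b7: attacked by Kc6; c7: attacked by Kc6; a8: attacked by Qb7; c8: attacked by Qb7.
Legal moves for White: none.
In check with no legal moves → checkmate.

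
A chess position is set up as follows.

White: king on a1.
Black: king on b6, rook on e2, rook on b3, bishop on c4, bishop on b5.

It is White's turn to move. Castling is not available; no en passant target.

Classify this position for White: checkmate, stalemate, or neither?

stalemate

White to move; white king on a1.
In check: no.
King squares — b1: attacked by Rb3; a2: attacked by Re2; b2: attacked by Re2.
Legal moves for White: none.
Not in check and no legal moves → stalemate.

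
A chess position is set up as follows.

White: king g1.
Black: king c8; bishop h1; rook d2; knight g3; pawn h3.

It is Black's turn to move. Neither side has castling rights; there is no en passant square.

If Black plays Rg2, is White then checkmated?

After Rg2: white king on g1; in check: yes, from the black rook on g2.
King squares — f1: attacked by Ng3; h1: attacked by Ng3; f2: attacked by Rg2; g2: attacked by Bh1; h2: attacked by Rg2.
White has no legal moves → checkmate.

yes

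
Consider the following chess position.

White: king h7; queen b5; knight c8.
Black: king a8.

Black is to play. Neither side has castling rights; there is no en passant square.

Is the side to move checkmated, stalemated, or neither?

stalemate

Black to move; black king on a8.
In check: no.
King squares — a7: attacked by Nc8; b7: attacked by Qb5; b8: attacked by Qb5.
Legal moves for Black: none.
Not in check and no legal moves → stalemate.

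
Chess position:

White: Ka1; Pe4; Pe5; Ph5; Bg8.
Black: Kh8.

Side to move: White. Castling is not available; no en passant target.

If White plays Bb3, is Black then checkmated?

After Bb3: black king on h8; in check: no.
Black is not in check, so this cannot be checkmate.

no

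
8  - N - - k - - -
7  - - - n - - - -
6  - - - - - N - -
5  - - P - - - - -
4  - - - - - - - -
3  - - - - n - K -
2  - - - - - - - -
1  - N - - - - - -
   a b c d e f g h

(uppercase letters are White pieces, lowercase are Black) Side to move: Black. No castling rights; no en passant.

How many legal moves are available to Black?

Black to move; king on e8.
In check: yes, from the white knight on f6.
Legal moves: Kf8, Kd8, Kf7, Ke7, Nxf6.
Count: 5.

5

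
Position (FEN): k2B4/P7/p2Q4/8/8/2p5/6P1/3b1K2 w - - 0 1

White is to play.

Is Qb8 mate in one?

yes

After Qb8: black king on a8; in check: yes, from the white queen on b8.
King squares — a7: attacked by Qb8; b7: attacked by Qb8; b8: attacked by Pa7.
Black has no legal moves → checkmate.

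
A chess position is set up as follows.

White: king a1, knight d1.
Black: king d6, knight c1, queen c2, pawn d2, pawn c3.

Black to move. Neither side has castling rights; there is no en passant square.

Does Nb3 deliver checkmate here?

yes

After Nb3: white king on a1; in check: yes, from the black knight on b3.
King squares — b1: attacked by Qc2; a2: attacked by Qc2; b2: attacked by Qc2.
White has no legal moves → checkmate.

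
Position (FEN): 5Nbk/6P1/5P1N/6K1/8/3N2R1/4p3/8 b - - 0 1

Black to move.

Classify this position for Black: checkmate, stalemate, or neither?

checkmate

Black to move; black king on h8.
In check: yes, from the white pawn on g7.
King squares — g7: attacked by Pf6; h7: attacked by Nf8; g8: own bishop.
Legal moves for Black: none.
In check with no legal moves → checkmate.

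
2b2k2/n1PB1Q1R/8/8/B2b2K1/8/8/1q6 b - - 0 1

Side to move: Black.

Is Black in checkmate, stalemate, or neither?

checkmate

Black to move; black king on f8.
In check: yes, from the white queen on f7.
King squares — e7: attacked by Qf7; f7: attacked by Rh7; g7: attacked by Qf7; e8: attacked by Bd7; g8: attacked by Qf7.
Legal moves for Black: none.
In check with no legal moves → checkmate.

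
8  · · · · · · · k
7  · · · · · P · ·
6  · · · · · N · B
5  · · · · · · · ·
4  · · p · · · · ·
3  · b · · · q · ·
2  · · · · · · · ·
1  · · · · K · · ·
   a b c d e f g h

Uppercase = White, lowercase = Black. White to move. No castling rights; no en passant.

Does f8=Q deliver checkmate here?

yes

After f8=Q: black king on h8; in check: yes, from the white queen on f8.
King squares — g7: attacked by Bh6; h7: attacked by Nf6; g8: attacked by Nf6.
Black has no legal moves → checkmate.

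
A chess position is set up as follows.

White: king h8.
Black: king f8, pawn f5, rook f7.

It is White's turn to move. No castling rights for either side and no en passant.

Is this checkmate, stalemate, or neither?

White to move; white king on h8.
In check: no.
King squares — g7: attacked by Rf7; h7: attacked by Rf7; g8: attacked by Kf8.
Legal moves for White: none.
Not in check and no legal moves → stalemate.

stalemate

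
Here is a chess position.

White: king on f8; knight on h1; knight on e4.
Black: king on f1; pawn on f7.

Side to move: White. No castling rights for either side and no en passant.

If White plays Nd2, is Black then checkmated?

no

After Nd2: black king on f1; in check: yes, from the white knight on d2.
Black has 4 legal replies: Kg2, Ke2, Kg1, Ke1.
In check but a legal move exists → not checkmate.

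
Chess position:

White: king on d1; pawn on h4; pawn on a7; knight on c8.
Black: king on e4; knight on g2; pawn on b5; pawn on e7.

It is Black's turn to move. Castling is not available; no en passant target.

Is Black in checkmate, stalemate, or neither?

Black to move; black king on e4.
In check: no.
Legal moves for Black: Kf5, Ke5, Kd5, Kf4, Kd4, Kf3, Ke3, Kd3, Nxh4, Nf4, Ne3+, Ne1, e6, b4, e5.
Black has 15 legal moves and is not in check → neither.

neither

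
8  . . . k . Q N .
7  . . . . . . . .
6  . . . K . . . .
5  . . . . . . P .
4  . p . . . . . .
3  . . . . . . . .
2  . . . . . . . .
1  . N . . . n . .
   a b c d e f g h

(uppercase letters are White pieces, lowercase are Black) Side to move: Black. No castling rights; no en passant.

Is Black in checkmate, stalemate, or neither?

Black to move; black king on d8.
In check: yes, from the white queen on f8.
King squares — c7: attacked by Kd6; d7: attacked by Kd6; e7: attacked by Kd6; c8: attacked by Qf8; e8: attacked by Qf8.
Legal moves for Black: none.
In check with no legal moves → checkmate.

checkmate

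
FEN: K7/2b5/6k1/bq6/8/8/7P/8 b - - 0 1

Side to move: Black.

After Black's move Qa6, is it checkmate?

yes

After Qa6: white king on a8; in check: yes, from the black queen on a6.
King squares — a7: attacked by Qa6; b7: attacked by Qa6; b8: attacked by Bc7.
White has no legal moves → checkmate.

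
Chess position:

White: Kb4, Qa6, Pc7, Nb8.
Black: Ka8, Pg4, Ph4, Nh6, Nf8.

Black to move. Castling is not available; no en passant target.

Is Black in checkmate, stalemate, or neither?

checkmate

Black to move; black king on a8.
In check: yes, from the white queen on a6.
King squares — a7: attacked by Qa6; b7: attacked by Qa6; b8: attacked by Pc7.
Legal moves for Black: none.
In check with no legal moves → checkmate.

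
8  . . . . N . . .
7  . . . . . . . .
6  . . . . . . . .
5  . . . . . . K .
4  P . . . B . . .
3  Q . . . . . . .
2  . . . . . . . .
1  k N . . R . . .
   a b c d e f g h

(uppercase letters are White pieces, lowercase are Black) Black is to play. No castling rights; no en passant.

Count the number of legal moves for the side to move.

0

Black to move; king on a1.
In check: yes, from the white queen on a3.
Legal moves: none.
Count: 0.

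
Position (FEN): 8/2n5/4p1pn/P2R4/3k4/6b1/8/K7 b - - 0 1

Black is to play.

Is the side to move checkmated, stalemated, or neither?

neither

Black to move; black king on d4.
In check: yes, from the white rook on d5.
King squares — c3: available; d3: attacked by Rd5; e3: available; c4: available; e4: available; c5: attacked by Rd5; d5: available; e5: attacked by Rd5.
Legal moves for Black: Kxd5, Ke4, Kc4, Ke3, Kc3, Nxd5, exd5.
Black is in check but has 7 legal moves → neither.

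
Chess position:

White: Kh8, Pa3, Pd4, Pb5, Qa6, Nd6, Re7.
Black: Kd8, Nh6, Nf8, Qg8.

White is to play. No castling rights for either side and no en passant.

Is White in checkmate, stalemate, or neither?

White to move; white king on h8.
In check: yes, from the black queen on g8.
King squares — g7: attacked by Qg8; h7: attacked by Nf8; g8: attacked by Nh6.
Legal moves for White: none.
In check with no legal moves → checkmate.

checkmate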